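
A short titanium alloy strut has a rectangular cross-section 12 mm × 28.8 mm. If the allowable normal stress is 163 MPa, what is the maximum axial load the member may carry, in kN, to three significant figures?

56.3 kN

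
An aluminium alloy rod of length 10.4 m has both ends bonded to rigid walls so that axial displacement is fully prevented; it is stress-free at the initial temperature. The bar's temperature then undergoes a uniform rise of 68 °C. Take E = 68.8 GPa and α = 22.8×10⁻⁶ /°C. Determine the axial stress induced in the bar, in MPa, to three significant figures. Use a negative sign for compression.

-107 MPa

Free thermal expansion αLΔT = 22.8e-6 · 10400 · 68 = 16.12 mm.
The walls impose strain ε = −(16.12)/10400 = -1.5504e-03; σ = Eε = 68800 · -1.5504e-03 = -106.7 MPa.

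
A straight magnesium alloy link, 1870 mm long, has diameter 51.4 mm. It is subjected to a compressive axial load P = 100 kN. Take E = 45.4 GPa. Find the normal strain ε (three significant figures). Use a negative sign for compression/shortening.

A = 2075 mm².
σ = N/A = -48.19 MPa; ε = σ/E = -48.19/45400 = -1.062e-03.

-0.00106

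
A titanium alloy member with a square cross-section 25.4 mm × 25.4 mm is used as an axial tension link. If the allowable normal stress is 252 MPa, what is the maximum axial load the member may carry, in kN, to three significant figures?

A = 645.2 mm².
P_max = σ_allow · A = 252 · 645.2 = 162600 N = 162.6 kN.

163 kN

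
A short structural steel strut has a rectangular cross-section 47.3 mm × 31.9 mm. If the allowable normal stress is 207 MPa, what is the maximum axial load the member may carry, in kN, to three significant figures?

312 kN

A = 1509 mm².
P_max = σ_allow · A = 207 · 1509 = 312300 N = 312.3 kN.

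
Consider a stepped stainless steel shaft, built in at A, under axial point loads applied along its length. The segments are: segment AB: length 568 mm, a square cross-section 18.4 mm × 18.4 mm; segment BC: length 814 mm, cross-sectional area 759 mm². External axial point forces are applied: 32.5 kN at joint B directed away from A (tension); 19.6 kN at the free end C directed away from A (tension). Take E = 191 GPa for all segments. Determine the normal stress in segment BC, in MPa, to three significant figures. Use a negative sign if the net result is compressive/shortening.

25.8 MPa

Internal axial forces (sectioning from the free end, tension +): N_BC = 19.6 kN, N_AB = 52.1 kN.
σ_BC = N_BC/A_BC = 19600/759 = 25.82 MPa.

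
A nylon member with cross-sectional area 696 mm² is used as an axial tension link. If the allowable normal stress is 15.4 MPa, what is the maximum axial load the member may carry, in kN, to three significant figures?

10.7 kN

P_max = σ_allow · A = 15.4 · 696 = 10720 N = 10.72 kN.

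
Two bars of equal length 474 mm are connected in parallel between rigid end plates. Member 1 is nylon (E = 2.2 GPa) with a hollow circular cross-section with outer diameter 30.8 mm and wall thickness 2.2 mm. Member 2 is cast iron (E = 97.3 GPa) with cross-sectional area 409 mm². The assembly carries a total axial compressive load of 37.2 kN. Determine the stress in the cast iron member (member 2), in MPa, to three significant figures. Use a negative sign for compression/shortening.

-90.0 MPa

A_1 = 197.7 mm².
Equal strain + equilibrium ⇒ each member carries load in proportion to AE: A₁E₁ = 434900 N, A₂E₂ = 39800000 N, ΣAE = 40230000 N.
σ₂ = P·E₂/ΣAE = -37200·97300/40230000 = -89.97 MPa.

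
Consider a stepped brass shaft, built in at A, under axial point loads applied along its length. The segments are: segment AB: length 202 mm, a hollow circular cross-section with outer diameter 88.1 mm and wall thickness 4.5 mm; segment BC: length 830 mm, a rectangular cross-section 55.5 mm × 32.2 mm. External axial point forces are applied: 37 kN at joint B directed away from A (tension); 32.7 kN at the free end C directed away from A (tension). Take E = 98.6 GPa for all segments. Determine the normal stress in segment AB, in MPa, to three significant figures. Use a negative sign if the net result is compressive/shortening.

59.0 MPa

Internal axial forces (sectioning from the free end, tension +): N_BC = 32.7 kN, N_AB = 69.7 kN.
A_AB = 1182 mm².
σ_AB = N_AB/A_AB = 69700/1182 = 58.97 MPa.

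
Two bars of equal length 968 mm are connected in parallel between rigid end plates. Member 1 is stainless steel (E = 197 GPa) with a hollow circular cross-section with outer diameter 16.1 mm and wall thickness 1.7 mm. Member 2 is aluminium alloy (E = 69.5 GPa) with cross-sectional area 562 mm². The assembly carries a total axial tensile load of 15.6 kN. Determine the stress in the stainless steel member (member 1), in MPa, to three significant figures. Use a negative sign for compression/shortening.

A_1 = 76.91 mm².
Equal strain + equilibrium ⇒ each member carries load in proportion to AE: A₁E₁ = 15150000 N, A₂E₂ = 39060000 N, ΣAE = 54210000 N.
σ₁ = P·E₁/ΣAE = 15600·197000/54210000 = 56.69 MPa.

56.7 MPa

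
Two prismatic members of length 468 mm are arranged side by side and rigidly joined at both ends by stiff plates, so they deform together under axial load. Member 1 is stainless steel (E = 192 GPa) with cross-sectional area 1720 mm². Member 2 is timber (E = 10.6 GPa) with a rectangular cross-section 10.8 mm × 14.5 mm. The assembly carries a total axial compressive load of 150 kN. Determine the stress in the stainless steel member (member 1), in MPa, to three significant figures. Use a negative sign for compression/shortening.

-86.8 MPa

A_2 = 156.6 mm².
Equal strain + equilibrium ⇒ each member carries load in proportion to AE: A₁E₁ = 330200000 N, A₂E₂ = 1660000 N, ΣAE = 331900000 N.
σ₁ = P·E₁/ΣAE = -150000·192000/331900000 = -86.77 MPa.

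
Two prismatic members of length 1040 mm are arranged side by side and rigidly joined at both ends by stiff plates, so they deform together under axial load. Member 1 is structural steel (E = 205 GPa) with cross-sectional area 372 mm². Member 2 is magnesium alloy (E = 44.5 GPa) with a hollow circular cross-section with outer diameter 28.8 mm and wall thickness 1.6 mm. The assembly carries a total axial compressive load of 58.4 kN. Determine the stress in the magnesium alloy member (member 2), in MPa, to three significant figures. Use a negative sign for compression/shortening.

-31.6 MPa

A_2 = 136.7 mm².
Equal strain + equilibrium ⇒ each member carries load in proportion to AE: A₁E₁ = 76260000 N, A₂E₂ = 6084000 N, ΣAE = 82340000 N.
σ₂ = P·E₂/ΣAE = -58400·44500/82340000 = -31.56 MPa.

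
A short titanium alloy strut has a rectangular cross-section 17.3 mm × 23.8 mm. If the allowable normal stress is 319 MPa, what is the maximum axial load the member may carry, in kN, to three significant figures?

131 kN

A = 411.7 mm².
P_max = σ_allow · A = 319 · 411.7 = 131300 N = 131.3 kN.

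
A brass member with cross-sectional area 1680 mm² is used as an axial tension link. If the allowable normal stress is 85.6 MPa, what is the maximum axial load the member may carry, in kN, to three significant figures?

144 kN

P_max = σ_allow · A = 85.6 · 1680 = 143800 N = 143.8 kN.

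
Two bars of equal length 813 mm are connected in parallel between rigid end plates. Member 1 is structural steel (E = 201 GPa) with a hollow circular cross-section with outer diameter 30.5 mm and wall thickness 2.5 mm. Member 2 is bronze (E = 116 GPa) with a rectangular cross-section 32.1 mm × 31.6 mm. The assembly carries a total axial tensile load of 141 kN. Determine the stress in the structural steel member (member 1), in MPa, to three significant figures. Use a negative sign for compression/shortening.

175 MPa

A_1 = 219.9 mm².
A_2 = 1014 mm².
Equal strain + equilibrium ⇒ each member carries load in proportion to AE: A₁E₁ = 44200000 N, A₂E₂ = 117700000 N, ΣAE = 161900000 N.
σ₁ = P·E₁/ΣAE = 141000·201000/161900000 = 175.1 MPa.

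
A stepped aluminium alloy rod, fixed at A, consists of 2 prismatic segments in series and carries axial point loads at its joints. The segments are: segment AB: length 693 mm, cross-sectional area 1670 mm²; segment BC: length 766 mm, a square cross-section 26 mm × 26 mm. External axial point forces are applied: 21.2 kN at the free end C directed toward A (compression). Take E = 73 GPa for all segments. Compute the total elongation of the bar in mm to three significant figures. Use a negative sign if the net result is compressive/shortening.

Internal axial forces (sectioning from the free end, tension +): N_BC = -21.2 kN, N_AB = -21.2 kN.
A_BC = 676 mm².
δ_AB = -21200·693/(1670·73000) = -0.1205 mm
δ_BC = -21200·766/(676·73000) = -0.3291 mm
δ = Σδ_i = -0.4496 mm.

-0.450 mm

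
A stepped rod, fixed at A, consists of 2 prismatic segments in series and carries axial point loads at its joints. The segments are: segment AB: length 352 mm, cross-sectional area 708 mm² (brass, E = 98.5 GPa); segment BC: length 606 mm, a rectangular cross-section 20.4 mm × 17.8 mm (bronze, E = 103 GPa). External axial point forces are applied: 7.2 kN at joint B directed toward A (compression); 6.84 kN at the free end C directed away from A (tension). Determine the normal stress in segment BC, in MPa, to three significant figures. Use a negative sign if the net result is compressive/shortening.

Internal axial forces (sectioning from the free end, tension +): N_BC = 6.84 kN, N_AB = -0.36 kN.
A_BC = 363.1 mm².
σ_BC = N_BC/A_BC = 6840/363.1 = 18.84 MPa.

18.8 MPa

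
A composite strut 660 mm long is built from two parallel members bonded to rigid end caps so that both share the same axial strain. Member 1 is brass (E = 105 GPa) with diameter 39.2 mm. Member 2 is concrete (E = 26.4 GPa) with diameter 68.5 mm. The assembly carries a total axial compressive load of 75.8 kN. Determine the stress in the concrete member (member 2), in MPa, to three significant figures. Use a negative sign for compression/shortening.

A_1 = 1207 mm².
A_2 = 3685 mm².
Equal strain + equilibrium ⇒ each member carries load in proportion to AE: A₁E₁ = 126700000 N, A₂E₂ = 97290000 N, ΣAE = 224000000 N.
σ₂ = P·E₂/ΣAE = -75800·26400/224000000 = -8.933 MPa.

-8.93 MPa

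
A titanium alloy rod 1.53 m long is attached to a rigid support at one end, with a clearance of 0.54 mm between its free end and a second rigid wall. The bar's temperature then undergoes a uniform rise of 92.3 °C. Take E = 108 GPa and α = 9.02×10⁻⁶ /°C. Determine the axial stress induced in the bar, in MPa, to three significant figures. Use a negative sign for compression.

Free thermal expansion αLΔT = 9.02e-6 · 1530 · 92.3 = 1.274 mm.
The walls engage after the gap closes; constrained expansion = 1.274 − 0.54 = 0.7338 mm.
The walls impose strain ε = −(0.7338)/1530 = -4.7960e-04; σ = Eε = 108000 · -4.7960e-04 = -51.8 MPa.

-51.8 MPa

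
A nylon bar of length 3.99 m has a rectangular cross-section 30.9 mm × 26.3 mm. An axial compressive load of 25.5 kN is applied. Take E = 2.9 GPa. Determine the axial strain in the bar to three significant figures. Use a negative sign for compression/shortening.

-0.0108

A = 812.7 mm².
σ = N/A = -31.38 MPa; ε = σ/E = -31.38/2900 = -1.082e-02.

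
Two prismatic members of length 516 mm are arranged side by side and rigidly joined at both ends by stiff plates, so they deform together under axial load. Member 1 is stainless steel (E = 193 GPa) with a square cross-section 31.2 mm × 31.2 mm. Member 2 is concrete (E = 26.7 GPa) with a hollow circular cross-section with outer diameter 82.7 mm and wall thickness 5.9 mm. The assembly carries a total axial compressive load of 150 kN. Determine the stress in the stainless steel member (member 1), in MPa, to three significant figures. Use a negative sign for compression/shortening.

-128 MPa

A_1 = 973.4 mm².
A_2 = 1424 mm².
Equal strain + equilibrium ⇒ each member carries load in proportion to AE: A₁E₁ = 187900000 N, A₂E₂ = 38010000 N, ΣAE = 225900000 N.
σ₁ = P·E₁/ΣAE = -150000·193000/225900000 = -128.2 MPa.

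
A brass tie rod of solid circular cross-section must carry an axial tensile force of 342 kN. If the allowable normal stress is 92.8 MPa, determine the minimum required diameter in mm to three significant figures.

Required area A ≥ P/σ_allow = 342000/92.8 = 3685 mm².
For a solid circular section, d ≥ √(4A/π) = 68.5 mm.

68.5 mm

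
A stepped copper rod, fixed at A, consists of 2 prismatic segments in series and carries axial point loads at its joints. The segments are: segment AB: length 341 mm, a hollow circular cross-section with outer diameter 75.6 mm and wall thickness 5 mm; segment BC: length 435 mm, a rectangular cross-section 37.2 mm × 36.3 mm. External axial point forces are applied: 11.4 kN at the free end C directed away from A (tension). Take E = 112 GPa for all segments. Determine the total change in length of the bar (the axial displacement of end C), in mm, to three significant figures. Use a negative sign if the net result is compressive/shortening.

Internal axial forces (sectioning from the free end, tension +): N_BC = 11.4 kN, N_AB = 11.4 kN.
A_AB = 1109 mm².
A_BC = 1350 mm².
δ_AB = 11400·341/(1109·112000) = 0.0313 mm
δ_BC = 11400·435/(1350·112000) = 0.03279 mm
δ = Σδ_i = 0.06409 mm.

0.0641 mm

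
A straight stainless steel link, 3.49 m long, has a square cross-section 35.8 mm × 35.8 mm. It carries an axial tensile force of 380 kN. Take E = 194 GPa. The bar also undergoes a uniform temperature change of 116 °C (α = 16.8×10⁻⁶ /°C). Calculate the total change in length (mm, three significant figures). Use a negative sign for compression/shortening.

12.1 mm

A = 1282 mm².
δ_mech = NL/(AE) = 380000·3490/(1282·194000) = 5.334 mm.
δ_thermal = αLΔT = 16.8e-6·3490·116 = 6.801 mm.
δ = δ_mech + δ_thermal = 12.14 mm.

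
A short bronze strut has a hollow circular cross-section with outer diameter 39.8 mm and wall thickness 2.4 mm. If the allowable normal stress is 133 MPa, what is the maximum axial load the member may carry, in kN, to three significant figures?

37.5 kN

A = 282 mm².
P_max = σ_allow · A = 133 · 282 = 37500 N = 37.5 kN.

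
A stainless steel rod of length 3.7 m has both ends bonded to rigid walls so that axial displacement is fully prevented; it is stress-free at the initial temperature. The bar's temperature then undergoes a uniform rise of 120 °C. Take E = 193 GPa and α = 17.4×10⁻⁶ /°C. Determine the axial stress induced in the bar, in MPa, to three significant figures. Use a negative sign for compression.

-403 MPa

Free thermal expansion αLΔT = 17.4e-6 · 3700 · 120 = 7.726 mm.
The walls impose strain ε = −(7.726)/3700 = -2.0880e-03; σ = Eε = 193000 · -2.0880e-03 = -403 MPa.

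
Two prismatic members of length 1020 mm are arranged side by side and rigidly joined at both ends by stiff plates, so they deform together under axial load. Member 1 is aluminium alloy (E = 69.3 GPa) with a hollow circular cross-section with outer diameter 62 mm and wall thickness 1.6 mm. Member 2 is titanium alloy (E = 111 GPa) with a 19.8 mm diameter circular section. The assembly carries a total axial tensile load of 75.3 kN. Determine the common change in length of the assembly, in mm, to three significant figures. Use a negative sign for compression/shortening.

A_1 = 303.6 mm².
A_2 = 307.9 mm².
Equal strain + equilibrium ⇒ each member carries load in proportion to AE: A₁E₁ = 21040000 N, A₂E₂ = 34180000 N, ΣAE = 55220000 N.
δ = PL/ΣAE = 75300·1020/55220000 = 1.391 mm.

1.39 mm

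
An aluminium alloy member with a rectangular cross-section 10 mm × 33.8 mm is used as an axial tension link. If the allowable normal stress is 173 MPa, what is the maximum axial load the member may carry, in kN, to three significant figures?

58.5 kN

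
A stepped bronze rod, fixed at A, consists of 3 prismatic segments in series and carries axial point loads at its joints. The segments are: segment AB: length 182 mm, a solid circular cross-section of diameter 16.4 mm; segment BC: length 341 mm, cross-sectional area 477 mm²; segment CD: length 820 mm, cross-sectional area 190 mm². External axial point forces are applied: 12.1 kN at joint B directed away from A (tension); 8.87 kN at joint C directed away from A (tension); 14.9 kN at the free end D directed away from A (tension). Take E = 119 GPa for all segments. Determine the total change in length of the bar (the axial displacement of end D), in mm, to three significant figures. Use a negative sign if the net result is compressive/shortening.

Internal axial forces (sectioning from the free end, tension +): N_CD = 14.9 kN, N_BC = 23.77 kN, N_AB = 35.87 kN.
A_AB = 211.2 mm².
δ_AB = 35870·182/(211.2·119000) = 0.2597 mm
δ_BC = 23770·341/(477·119000) = 0.1428 mm
δ_CD = 14900·820/(190·119000) = 0.5404 mm
δ = Σδ_i = 0.9429 mm.

0.943 mm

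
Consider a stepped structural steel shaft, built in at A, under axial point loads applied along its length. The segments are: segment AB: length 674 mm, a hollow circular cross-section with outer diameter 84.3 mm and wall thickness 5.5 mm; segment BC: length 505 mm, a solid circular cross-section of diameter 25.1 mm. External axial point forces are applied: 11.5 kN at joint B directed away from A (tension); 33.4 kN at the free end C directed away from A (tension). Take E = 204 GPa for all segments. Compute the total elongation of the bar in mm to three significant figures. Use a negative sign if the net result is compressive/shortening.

0.276 mm

Internal axial forces (sectioning from the free end, tension +): N_BC = 33.4 kN, N_AB = 44.9 kN.
A_AB = 1362 mm².
A_BC = 494.8 mm².
δ_AB = 44900·674/(1362·204000) = 0.109 mm
δ_BC = 33400·505/(494.8·204000) = 0.1671 mm
δ = Σδ_i = 0.2761 mm.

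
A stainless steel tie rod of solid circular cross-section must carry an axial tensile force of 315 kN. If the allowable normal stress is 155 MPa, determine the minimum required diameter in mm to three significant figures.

Required area A ≥ P/σ_allow = 315000/155 = 2032 mm².
For a solid circular section, d ≥ √(4A/π) = 50.87 mm.

50.9 mm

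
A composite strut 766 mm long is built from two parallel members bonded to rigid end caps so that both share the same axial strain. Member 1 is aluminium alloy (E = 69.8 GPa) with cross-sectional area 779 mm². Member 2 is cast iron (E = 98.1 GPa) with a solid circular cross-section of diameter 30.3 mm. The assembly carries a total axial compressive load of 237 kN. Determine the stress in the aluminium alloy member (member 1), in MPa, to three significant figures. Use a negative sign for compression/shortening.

-132 MPa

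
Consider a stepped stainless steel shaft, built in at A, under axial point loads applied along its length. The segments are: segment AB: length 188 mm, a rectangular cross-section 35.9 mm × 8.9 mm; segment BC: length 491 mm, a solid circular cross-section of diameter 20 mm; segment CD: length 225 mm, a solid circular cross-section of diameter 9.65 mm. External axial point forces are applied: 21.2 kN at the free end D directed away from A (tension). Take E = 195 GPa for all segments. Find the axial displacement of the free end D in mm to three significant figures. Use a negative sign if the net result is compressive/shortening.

Internal axial forces (sectioning from the free end, tension +): N_CD = 21.2 kN, N_BC = 21.2 kN, N_AB = 21.2 kN.
A_AB = 319.5 mm².
A_BC = 314.2 mm².
A_CD = 73.14 mm².
δ_AB = 21200·188/(319.5·195000) = 0.06397 mm
δ_BC = 21200·491/(314.2·195000) = 0.1699 mm
δ_CD = 21200·225/(73.14·195000) = 0.3345 mm
δ = Σδ_i = 0.5683 mm.

0.568 mm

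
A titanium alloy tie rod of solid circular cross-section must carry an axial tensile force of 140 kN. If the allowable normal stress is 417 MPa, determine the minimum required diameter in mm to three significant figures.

Required area A ≥ P/σ_allow = 140000/417 = 335.7 mm².
For a solid circular section, d ≥ √(4A/π) = 20.68 mm.

20.7 mm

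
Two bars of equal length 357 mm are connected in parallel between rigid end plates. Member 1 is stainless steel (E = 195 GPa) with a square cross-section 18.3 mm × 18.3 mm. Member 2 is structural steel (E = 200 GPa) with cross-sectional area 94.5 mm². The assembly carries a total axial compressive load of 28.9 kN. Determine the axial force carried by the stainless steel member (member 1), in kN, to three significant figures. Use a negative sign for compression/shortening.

-22.4 kN

A_1 = 334.9 mm².
Equal strain + equilibrium ⇒ each member carries load in proportion to AE: A₁E₁ = 65300000 N, A₂E₂ = 18900000 N, ΣAE = 84200000 N.
F₁ = P·A₁E₁/ΣAE = -28900·65300000/84200000 = -22410 N.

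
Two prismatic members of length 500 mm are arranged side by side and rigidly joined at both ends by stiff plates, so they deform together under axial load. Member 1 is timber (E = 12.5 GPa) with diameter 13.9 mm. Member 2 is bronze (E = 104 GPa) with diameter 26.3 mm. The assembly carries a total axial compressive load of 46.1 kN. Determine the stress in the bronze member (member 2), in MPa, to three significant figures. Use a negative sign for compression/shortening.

-82.1 MPa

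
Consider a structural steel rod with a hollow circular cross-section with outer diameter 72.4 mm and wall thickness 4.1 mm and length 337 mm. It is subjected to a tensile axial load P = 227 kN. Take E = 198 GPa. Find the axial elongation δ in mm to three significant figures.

0.439 mm

A = 879.7 mm².
δ_mech = NL/(AE) = 227000·337/(879.7·198000) = 0.4392 mm.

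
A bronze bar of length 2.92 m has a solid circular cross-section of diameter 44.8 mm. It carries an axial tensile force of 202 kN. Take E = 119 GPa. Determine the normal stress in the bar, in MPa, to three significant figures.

A = 1576 mm².
σ = N/A = 202000/1576 = 128.1 MPa.

128 MPa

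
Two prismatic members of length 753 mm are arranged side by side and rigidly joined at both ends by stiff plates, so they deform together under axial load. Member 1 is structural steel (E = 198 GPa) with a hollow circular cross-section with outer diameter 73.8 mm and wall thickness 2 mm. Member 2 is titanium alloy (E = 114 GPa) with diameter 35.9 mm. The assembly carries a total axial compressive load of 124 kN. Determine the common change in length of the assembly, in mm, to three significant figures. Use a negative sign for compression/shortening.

A_1 = 451.1 mm².
A_2 = 1012 mm².
Equal strain + equilibrium ⇒ each member carries load in proportion to AE: A₁E₁ = 89320000 N, A₂E₂ = 115400000 N, ΣAE = 204700000 N.
δ = PL/ΣAE = -124000·753/204700000 = -0.4561 mm.

-0.456 mm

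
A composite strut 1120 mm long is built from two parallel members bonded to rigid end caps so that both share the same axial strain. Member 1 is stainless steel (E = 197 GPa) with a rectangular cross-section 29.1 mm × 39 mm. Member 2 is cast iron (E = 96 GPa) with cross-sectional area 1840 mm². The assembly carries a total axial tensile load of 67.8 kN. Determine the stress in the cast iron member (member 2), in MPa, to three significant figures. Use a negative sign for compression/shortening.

16.3 MPa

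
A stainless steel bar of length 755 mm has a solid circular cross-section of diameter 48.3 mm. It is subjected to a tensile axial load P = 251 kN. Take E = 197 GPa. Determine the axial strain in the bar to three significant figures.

A = 1832 mm².
σ = N/A = 137 MPa; ε = σ/E = 137/197000 = 6.954e-04.

6.95e-04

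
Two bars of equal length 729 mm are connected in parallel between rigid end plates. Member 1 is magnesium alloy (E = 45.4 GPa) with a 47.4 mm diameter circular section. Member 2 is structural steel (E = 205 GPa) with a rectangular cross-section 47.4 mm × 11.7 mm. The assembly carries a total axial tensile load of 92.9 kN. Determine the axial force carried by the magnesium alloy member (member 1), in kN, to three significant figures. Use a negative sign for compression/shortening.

38.4 kN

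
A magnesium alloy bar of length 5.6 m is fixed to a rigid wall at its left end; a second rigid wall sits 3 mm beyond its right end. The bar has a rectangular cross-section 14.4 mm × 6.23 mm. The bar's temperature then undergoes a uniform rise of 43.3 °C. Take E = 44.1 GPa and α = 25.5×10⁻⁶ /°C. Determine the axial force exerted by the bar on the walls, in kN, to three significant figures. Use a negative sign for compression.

-2.25 kN

Free thermal expansion αLΔT = 25.5e-6 · 5600 · 43.3 = 6.183 mm.
The walls engage after the gap closes; constrained expansion = 6.183 − 3 = 3.183 mm.
The walls impose strain ε = −(3.183)/5600 = -5.6844e-04; σ = Eε = 44100 · -5.6844e-04 = -25.07 MPa.
Wall reaction R = σ·A = -25.07·89.71 = -2249 N = -2.249 kN.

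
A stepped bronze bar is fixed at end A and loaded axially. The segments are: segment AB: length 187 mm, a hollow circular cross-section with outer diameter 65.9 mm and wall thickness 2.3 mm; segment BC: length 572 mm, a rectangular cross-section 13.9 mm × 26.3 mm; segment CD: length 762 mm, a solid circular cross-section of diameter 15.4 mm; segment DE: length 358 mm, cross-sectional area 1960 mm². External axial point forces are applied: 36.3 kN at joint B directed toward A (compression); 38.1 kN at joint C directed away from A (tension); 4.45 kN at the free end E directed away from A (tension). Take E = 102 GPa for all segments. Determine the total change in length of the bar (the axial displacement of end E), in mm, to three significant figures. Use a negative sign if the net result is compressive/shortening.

0.864 mm

Internal axial forces (sectioning from the free end, tension +): N_DE = 4.45 kN, N_CD = 4.45 kN, N_BC = 42.55 kN, N_AB = 6.25 kN.
A_AB = 459.6 mm².
A_BC = 365.6 mm².
A_CD = 186.3 mm².
δ_AB = 6250·187/(459.6·102000) = 0.02493 mm
δ_BC = 42550·572/(365.6·102000) = 0.6527 mm
δ_CD = 4450·762/(186.3·102000) = 0.1785 mm
δ_DE = 4450·358/(1960·102000) = 0.007969 mm
δ = Σδ_i = 0.8641 mm.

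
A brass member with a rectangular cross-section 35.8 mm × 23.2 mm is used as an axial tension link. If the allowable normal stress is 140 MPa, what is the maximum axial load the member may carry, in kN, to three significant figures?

116 kN

A = 830.6 mm².
P_max = σ_allow · A = 140 · 830.6 = 116300 N = 116.3 kN.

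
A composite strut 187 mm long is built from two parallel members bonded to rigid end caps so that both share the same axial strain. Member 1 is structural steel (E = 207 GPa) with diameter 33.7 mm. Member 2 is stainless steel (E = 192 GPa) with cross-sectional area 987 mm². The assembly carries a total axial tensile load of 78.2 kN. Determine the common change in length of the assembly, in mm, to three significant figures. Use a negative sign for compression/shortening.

A_1 = 892 mm².
Equal strain + equilibrium ⇒ each member carries load in proportion to AE: A₁E₁ = 184600000 N, A₂E₂ = 189500000 N, ΣAE = 374100000 N.
δ = PL/ΣAE = 78200·187/374100000 = 0.03909 mm.

0.0391 mm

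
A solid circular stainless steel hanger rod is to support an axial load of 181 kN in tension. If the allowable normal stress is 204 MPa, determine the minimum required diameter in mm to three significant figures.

33.6 mm

Required area A ≥ P/σ_allow = 181000/204 = 887.3 mm².
For a solid circular section, d ≥ √(4A/π) = 33.61 mm.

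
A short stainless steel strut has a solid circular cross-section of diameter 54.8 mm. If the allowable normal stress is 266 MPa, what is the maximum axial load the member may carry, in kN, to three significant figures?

A = 2359 mm².
P_max = σ_allow · A = 266 · 2359 = 627400 N = 627.4 kN.

627 kN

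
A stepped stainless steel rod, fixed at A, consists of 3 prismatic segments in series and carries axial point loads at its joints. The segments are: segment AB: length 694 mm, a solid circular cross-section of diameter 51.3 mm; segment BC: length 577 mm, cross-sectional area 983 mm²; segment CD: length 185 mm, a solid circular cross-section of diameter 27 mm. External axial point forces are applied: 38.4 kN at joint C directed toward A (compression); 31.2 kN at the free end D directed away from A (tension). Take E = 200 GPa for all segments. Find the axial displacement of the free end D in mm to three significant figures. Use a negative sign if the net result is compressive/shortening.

Internal axial forces (sectioning from the free end, tension +): N_CD = 31.2 kN, N_BC = -7.2 kN, N_AB = -7.2 kN.
A_AB = 2067 mm².
A_CD = 572.6 mm².
δ_AB = -7200·694/(2067·200000) = -0.01209 mm
δ_BC = -7200·577/(983·200000) = -0.02113 mm
δ_CD = 31200·185/(572.6·200000) = 0.05041 mm
δ = Σδ_i = 0.01719 mm.

0.0172 mm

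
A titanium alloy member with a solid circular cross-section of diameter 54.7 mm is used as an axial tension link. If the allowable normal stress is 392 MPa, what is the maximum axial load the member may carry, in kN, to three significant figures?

921 kN

A = 2350 mm².
P_max = σ_allow · A = 392 · 2350 = 921200 N = 921.2 kN.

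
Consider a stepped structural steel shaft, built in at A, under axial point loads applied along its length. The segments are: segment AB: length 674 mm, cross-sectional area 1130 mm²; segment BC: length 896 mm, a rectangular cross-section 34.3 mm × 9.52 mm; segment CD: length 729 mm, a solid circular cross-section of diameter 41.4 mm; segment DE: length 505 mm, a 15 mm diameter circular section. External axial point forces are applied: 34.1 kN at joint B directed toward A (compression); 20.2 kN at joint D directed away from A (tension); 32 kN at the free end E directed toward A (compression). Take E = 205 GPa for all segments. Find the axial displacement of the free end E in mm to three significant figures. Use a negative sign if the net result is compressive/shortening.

-0.769 mm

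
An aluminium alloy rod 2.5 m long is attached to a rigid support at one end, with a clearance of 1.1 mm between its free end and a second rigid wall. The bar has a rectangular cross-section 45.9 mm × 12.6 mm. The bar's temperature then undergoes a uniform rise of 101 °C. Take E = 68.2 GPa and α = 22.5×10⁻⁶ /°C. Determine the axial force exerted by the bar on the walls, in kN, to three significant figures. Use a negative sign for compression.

Free thermal expansion αLΔT = 22.5e-6 · 2500 · 101 = 5.681 mm.
The walls engage after the gap closes; constrained expansion = 5.681 − 1.1 = 4.581 mm.
The walls impose strain ε = −(4.581)/2500 = -1.8325e-03; σ = Eε = 68200 · -1.8325e-03 = -125 MPa.
Wall reaction R = σ·A = -125·578.3 = -72280 N = -72.28 kN.

-72.3 kN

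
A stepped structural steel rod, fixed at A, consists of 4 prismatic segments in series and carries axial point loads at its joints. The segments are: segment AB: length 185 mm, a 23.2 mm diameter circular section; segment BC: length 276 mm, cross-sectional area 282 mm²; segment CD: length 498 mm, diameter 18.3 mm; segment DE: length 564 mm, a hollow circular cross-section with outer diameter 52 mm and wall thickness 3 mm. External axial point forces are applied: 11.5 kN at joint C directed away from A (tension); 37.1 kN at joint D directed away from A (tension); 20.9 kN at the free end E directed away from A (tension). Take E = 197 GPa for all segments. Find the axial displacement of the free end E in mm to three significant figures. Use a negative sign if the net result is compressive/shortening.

1.19 mm

Internal axial forces (sectioning from the free end, tension +): N_DE = 20.9 kN, N_CD = 58 kN, N_BC = 69.5 kN, N_AB = 69.5 kN.
A_AB = 422.7 mm².
A_CD = 263 mm².
A_DE = 461.8 mm².
δ_AB = 69500·185/(422.7·197000) = 0.1544 mm
δ_BC = 69500·276/(282·197000) = 0.3453 mm
δ_CD = 58000·498/(263·197000) = 0.5574 mm
δ_DE = 20900·564/(461.8·197000) = 0.1296 mm
δ = Σδ_i = 1.187 mm.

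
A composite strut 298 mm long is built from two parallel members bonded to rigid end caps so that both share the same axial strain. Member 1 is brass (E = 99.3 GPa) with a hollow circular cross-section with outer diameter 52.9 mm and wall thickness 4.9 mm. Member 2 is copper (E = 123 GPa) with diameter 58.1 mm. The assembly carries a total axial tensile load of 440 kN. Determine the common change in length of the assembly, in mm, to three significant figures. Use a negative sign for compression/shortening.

A_1 = 738.9 mm².
A_2 = 2651 mm².
Equal strain + equilibrium ⇒ each member carries load in proportion to AE: A₁E₁ = 73370000 N, A₂E₂ = 326100000 N, ΣAE = 399500000 N.
δ = PL/ΣAE = 440000·298/399500000 = 0.3282 mm.

0.328 mm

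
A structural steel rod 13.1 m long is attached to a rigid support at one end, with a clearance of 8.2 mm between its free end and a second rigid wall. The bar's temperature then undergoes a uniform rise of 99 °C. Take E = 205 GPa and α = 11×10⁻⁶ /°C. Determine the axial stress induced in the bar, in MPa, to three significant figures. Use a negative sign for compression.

Free thermal expansion αLΔT = 11e-6 · 13100 · 99 = 14.27 mm.
The walls engage after the gap closes; constrained expansion = 14.27 − 8.2 = 6.066 mm.
The walls impose strain ε = −(6.066)/13100 = -4.6305e-04; σ = Eε = 205000 · -4.6305e-04 = -94.92 MPa.

-94.9 MPa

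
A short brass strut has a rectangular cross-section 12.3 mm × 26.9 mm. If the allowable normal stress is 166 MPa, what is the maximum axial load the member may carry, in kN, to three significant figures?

54.9 kN

A = 330.9 mm².
P_max = σ_allow · A = 166 · 330.9 = 54920 N = 54.92 kN.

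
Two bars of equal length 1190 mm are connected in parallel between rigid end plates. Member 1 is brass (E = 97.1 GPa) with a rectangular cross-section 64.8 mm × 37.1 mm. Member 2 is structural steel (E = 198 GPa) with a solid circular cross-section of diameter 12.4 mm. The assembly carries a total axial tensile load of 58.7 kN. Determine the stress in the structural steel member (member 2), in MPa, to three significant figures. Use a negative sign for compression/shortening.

A_1 = 2404 mm².
A_2 = 120.8 mm².
Equal strain + equilibrium ⇒ each member carries load in proportion to AE: A₁E₁ = 233400000 N, A₂E₂ = 23910000 N, ΣAE = 257300000 N.
σ₂ = P·E₂/ΣAE = 58700·198000/257300000 = 45.16 MPa.

45.2 MPa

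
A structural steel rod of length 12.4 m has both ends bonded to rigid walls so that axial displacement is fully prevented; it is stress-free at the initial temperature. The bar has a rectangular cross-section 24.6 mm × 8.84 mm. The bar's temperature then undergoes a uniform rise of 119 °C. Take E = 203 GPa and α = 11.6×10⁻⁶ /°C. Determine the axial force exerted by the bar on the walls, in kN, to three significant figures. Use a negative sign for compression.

-60.9 kN

Free thermal expansion αLΔT = 11.6e-6 · 12400 · 119 = 17.12 mm.
The walls impose strain ε = −(17.12)/12400 = -1.3804e-03; σ = Eε = 203000 · -1.3804e-03 = -280.2 MPa.
Wall reaction R = σ·A = -280.2·217.5 = -60940 N = -60.94 kN.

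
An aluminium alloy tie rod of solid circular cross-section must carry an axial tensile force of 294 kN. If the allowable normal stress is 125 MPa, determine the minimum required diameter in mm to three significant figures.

Required area A ≥ P/σ_allow = 294000/125 = 2352 mm².
For a solid circular section, d ≥ √(4A/π) = 54.72 mm.

54.7 mm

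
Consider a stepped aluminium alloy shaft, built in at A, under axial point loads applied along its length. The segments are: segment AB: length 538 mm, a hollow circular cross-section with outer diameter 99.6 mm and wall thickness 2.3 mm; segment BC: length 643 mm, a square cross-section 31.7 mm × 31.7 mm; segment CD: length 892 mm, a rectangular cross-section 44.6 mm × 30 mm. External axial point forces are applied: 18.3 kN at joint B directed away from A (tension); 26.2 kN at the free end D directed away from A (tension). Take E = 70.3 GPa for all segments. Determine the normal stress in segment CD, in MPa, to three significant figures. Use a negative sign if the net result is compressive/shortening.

19.6 MPa

Internal axial forces (sectioning from the free end, tension +): N_CD = 26.2 kN, N_BC = 26.2 kN, N_AB = 44.5 kN.
A_CD = 1338 mm².
σ_CD = N_CD/A_CD = 26200/1338 = 19.58 MPa.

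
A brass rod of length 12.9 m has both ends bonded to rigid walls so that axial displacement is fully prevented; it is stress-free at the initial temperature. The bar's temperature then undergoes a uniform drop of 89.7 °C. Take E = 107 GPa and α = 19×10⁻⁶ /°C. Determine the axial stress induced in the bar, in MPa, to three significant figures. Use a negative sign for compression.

Free thermal expansion αLΔT = 19e-6 · 12900 · -89.7 = -21.99 mm.
The walls impose strain ε = −(-21.99)/12900 = 1.7043e-03; σ = Eε = 107000 · 1.7043e-03 = 182.4 MPa.

182 MPa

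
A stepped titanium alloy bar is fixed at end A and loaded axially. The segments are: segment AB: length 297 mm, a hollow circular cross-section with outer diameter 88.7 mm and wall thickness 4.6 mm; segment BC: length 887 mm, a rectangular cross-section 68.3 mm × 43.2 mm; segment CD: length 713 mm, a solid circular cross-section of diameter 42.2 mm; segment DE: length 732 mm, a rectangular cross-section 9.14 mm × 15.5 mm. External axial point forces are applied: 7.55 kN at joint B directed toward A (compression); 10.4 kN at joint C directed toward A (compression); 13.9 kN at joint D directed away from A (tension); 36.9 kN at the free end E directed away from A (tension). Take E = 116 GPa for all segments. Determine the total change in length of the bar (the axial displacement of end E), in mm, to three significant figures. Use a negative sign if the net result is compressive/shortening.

2.04 mm

Internal axial forces (sectioning from the free end, tension +): N_DE = 36.9 kN, N_CD = 50.8 kN, N_BC = 40.4 kN, N_AB = 32.85 kN.
A_AB = 1215 mm².
A_BC = 2951 mm².
A_CD = 1399 mm².
A_DE = 141.7 mm².
δ_AB = 32850·297/(1215·116000) = 0.0692 mm
δ_BC = 40400·887/(2951·116000) = 0.1047 mm
δ_CD = 50800·713/(1399·116000) = 0.2232 mm
δ_DE = 36900·732/(141.7·116000) = 1.644 mm
δ = Σδ_i = 2.041 mm.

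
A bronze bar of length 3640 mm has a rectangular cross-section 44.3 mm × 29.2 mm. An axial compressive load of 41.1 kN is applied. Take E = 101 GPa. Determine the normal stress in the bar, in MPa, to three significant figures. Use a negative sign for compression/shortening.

-31.8 MPa

A = 1294 mm².
σ = N/A = -41100/1294 = -31.77 MPa.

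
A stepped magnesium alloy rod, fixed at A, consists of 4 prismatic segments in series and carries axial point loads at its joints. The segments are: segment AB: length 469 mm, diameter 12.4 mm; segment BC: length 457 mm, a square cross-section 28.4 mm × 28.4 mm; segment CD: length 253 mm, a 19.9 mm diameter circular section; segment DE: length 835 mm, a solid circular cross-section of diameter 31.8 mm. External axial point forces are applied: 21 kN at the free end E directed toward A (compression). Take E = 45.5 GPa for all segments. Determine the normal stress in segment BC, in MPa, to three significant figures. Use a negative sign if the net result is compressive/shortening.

-26.0 MPa

Internal axial forces (sectioning from the free end, tension +): N_DE = -21 kN, N_CD = -21 kN, N_BC = -21 kN, N_AB = -21 kN.
A_BC = 806.6 mm².
σ_BC = N_BC/A_BC = -21000/806.6 = -26.04 MPa.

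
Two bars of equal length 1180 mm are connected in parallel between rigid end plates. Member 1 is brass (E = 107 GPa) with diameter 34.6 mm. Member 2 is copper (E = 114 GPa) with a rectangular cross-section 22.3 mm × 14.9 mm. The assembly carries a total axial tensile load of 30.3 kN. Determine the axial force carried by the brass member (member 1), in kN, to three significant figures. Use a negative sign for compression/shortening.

A_1 = 940.2 mm².
A_2 = 332.3 mm².
Equal strain + equilibrium ⇒ each member carries load in proportion to AE: A₁E₁ = 100600000 N, A₂E₂ = 37880000 N, ΣAE = 138500000 N.
F₁ = P·A₁E₁/ΣAE = 30300·100600000/138500000 = 22010 N.

22.0 kN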